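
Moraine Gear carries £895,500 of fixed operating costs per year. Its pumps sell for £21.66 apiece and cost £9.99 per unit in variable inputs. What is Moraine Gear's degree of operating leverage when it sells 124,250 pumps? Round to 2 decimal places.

2.61

At 124,250 units, contribution = 124,250 × £11.67 = £1,449,997.50.
Subtracting fixed costs: EBIT = £1,449,997.50 − £895,500 = £554,497.50.
So DOL = total CM / EBIT = £1,449,997.50 / £554,497.50 = 2.6150.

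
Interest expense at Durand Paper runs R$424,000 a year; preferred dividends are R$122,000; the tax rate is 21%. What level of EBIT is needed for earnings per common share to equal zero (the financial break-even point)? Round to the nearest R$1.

R$578,430

Preferred dividends are paid after tax, so their pre-tax equivalent is R$122,000 ÷ (1 − 0.21) = R$154,430.38.
EPS = 0 when EBIT covers interest plus the pre-tax preferred burden: R$424,000 + R$154,430.38 = R$578,430.38.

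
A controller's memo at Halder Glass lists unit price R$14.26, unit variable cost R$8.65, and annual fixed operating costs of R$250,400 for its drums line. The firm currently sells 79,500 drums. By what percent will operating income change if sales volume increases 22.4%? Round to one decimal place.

Total contribution margin = 79,500 × R$5.61 = R$445,995.00.
Operating income = contribution − fixed costs = R$445,995.00 − R$250,400 = R$195,595.00.
Degree of operating leverage = R$445,995.00 / R$195,595.00 = 2.2802.
So EBIT moves 2.2802 × (+22.4%) = +51.1%.

+51.1%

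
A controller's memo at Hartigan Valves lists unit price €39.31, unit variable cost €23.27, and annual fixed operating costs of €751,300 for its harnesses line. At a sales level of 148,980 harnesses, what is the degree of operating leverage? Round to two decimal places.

1.46

Contribution at this volume is 148,980 × €16.04 = €2,389,639.20.
Operating income = contribution − fixed costs = €2,389,639.20 − €751,300 = €1,638,339.20.
Degree of operating leverage = €2,389,639.20 / €1,638,339.20 = 1.4586.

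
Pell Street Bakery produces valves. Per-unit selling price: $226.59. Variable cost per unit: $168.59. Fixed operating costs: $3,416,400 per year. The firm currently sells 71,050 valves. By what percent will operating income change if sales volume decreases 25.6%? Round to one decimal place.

-149.7%

Contribution at this volume is 71,050 × $58.00 = $4,120,900.00.
Subtracting fixed costs: EBIT = $4,120,900.00 − $3,416,400 = $704,500.00.
Degree of operating leverage = $4,120,900.00 / $704,500.00 = 5.8494.
Operating income changes by 5.8494 × -25.6% = -149.7%.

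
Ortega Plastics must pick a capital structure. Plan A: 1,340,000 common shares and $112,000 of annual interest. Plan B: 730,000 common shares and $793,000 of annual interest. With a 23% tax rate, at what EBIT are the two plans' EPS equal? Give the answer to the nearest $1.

At indifference, (EBIT − 112,000)(1 − t)/1,340,000 = (EBIT − 793,000)(1 − t)/730,000.
Cancelling (1 − t) and cross-multiplying: 730,000·(EBIT − 112,000) = 1,340,000·(EBIT − 793,000).
Solving, EBIT = (793,000·1,340,000 − 112,000·730,000) / (1,340,000 − 730,000) = 980,860,000,000 / 610,000 = 1,607,967.21.

$1,607,967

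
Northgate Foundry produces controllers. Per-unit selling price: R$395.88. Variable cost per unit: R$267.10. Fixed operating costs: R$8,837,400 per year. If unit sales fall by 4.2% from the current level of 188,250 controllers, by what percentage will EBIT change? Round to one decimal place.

-6.6%

Total contribution margin = 188,250 × R$128.78 = R$24,242,835.00.
Operating income = contribution − fixed costs = R$24,242,835.00 − R$8,837,400 = R$15,405,435.00.
So DOL = total CM / EBIT = R$24,242,835.00 / R$15,405,435.00 = 1.5737.
So EBIT moves 1.5737 × (-4.2%) = -6.6%.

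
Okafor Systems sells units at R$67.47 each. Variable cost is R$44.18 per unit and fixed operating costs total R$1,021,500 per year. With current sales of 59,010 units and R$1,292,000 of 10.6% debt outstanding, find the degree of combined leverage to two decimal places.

Total contribution margin = 59,010 × R$23.29 = R$1,374,342.90.
Operating income = contribution − fixed costs = R$1,374,342.90 − R$1,021,500 = R$352,842.90. Interest = R$136,952.00.
DOL = R$1,374,342.90 ÷ R$352,842.90 = 3.8951; DFL = R$352,842.90 ÷ R$215,890.90 = 1.6344.
Combined leverage = 3.8951 × 1.6344 = 6.3662.

6.37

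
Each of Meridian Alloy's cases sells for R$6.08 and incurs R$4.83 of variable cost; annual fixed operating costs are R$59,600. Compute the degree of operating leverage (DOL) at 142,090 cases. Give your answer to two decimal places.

At 142,090 units, contribution = 142,090 × R$1.25 = R$177,612.50.
EBIT = R$177,612.50 − R$59,600 = R$118,012.50.
Degree of operating leverage = R$177,612.50 / R$118,012.50 = 1.5050.

1.51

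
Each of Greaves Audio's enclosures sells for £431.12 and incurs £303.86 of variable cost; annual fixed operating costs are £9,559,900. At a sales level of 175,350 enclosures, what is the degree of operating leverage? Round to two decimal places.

1.75

Total contribution margin = 175,350 × £127.26 = £22,315,041.00.
EBIT = £22,315,041.00 − £9,559,900 = £12,755,141.00.
Degree of operating leverage = £22,315,041.00 / £12,755,141.00 = 1.7495.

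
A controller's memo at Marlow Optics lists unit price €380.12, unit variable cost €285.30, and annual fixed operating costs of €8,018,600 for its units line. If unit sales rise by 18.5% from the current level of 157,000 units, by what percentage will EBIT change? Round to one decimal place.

+40.1%

At 157,000 units, contribution = 157,000 × €94.82 = €14,886,740.00.
Operating income = contribution − fixed costs = €14,886,740.00 − €8,018,600 = €6,868,140.00.
So DOL = total CM / EBIT = €14,886,740.00 / €6,868,140.00 = 2.1675.
%ΔEBIT = DOL × %ΔSales = 2.1675 × +18.5% = +40.1%.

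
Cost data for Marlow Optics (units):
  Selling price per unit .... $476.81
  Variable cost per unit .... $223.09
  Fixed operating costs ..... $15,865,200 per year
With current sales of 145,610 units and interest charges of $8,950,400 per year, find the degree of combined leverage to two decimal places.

Contribution at this volume is 145,610 × $253.72 = $36,944,169.20.
Operating income = contribution − fixed costs = $36,944,169.20 − $15,865,200 = $21,078,969.20. Interest = $8,950,400.00, so EBIT − I = $12,128,569.20.
DCL = contribution ÷ (EBIT − I) = $36,944,169.20 ÷ $12,128,569.20 = 3.0460.

3.05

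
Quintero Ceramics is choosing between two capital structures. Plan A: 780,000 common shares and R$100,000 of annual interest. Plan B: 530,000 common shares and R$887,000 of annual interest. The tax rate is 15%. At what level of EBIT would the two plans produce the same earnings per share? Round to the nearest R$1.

Set EPS_A = EPS_B: (EBIT − R$100,000)(1 − 0.15) ÷ 780,000 = (EBIT − R$887,000)(1 − 0.15) ÷ 530,000.
Cancelling (1 − t) and cross-multiplying: 530,000·(EBIT − 100,000) = 780,000·(EBIT − 887,000).
EBIT × (780,000 − 530,000) = 887,000 × 780,000 − 100,000 × 530,000 = 638,860,000,000, so EBIT = 638,860,000,000 ÷ 250,000 = 2,555,440.00.

R$2,555,440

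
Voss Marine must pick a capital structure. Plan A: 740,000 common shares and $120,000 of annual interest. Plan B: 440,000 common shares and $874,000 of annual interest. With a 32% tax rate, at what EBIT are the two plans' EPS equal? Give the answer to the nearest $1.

$1,979,867

At indifference, (EBIT − 120,000)(1 − t)/740,000 = (EBIT − 874,000)(1 − t)/440,000.
Cancelling (1 − t) and cross-multiplying: 440,000·(EBIT − 120,000) = 740,000·(EBIT − 874,000).
EBIT × (740,000 − 440,000) = 874,000 × 740,000 − 120,000 × 440,000 = 593,960,000,000, so EBIT = 593,960,000,000 ÷ 300,000 = 1,979,866.67.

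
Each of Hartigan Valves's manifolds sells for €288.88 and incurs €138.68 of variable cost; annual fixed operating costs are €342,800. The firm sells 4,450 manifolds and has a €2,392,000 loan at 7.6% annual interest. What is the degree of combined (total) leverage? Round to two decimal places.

Total contribution margin = 4,450 × €150.20 = €668,390.00.
Subtracting fixed costs: EBIT = €668,390.00 − €342,800 = €325,590.00. Interest = €181,792.00, so EBIT − I = €143,798.00.
DCL = contribution ÷ (EBIT − I) = €668,390.00 ÷ €143,798.00 = 4.6481.

4.65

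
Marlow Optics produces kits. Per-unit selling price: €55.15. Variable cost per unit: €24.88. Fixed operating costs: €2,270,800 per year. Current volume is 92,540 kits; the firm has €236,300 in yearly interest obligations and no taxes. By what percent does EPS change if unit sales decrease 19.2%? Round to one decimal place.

At 92,540 units, contribution = 92,540 × €30.27 = €2,801,185.80.
Subtracting fixed costs: EBIT = €2,801,185.80 − €2,270,800 = €530,385.80.
Interest = €236,300.00, so EBIT − I = €294,085.80.
DCL = total CM / (EBIT − I) = €2,801,185.80 / €294,085.80 = 9.5251.
%ΔEPS = DCL × %ΔSales = 9.5251 × -19.2% = -182.9%.

-182.9%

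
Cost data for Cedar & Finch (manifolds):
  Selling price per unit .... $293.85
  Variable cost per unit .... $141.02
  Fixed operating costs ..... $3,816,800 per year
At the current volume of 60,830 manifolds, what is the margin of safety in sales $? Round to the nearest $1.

Unit CM = price − variable cost = $293.85 − $141.02 = $152.83. Break-even units = $3,816,800 ÷ $152.83 = 24,974.15; break-even revenue = 24,974.15 × $293.85 = $7,338,655.24.
Current sales = 60,830 × $293.85 = $17,874,895.50.
Margin of safety = $17,874,895.50 − $7,338,655.24 = $10,536,240.

$10,536,240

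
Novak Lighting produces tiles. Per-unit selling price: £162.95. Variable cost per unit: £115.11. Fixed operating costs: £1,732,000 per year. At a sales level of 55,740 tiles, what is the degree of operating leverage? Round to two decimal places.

Total contribution margin = 55,740 × £47.84 = £2,666,601.60.
Operating income = contribution − fixed costs = £2,666,601.60 − £1,732,000 = £934,601.60.
DOL = contribution ÷ EBIT = £2,666,601.60 ÷ £934,601.60 = 2.8532.

2.85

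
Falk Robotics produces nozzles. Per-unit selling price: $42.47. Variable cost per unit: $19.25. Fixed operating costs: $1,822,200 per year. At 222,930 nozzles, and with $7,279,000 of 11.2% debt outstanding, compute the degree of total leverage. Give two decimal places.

2.04

Total contribution margin = 222,930 × $23.22 = $5,176,434.60.
Subtracting fixed costs: EBIT = $5,176,434.60 − $1,822,200 = $3,354,234.60. Interest = $815,248.00, so EBIT − I = $2,538,986.60.
DCL = contribution ÷ (EBIT − I) = $5,176,434.60 ÷ $2,538,986.60 = 2.0388.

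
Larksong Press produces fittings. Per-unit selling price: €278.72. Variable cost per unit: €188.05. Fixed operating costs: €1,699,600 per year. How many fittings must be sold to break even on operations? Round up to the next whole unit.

18,745 fittings

Each unit contributes €278.72 − €188.05 = €90.67.
Break-even Q = €1,699,600 / €90.67 = 18,744.90 → 18,745 fittings.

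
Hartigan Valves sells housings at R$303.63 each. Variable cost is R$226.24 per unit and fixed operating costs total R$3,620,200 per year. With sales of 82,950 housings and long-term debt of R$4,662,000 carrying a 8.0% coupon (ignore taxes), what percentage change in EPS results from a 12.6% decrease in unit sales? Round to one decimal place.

At 82,950 units, contribution = 82,950 × R$77.39 = R$6,419,500.50.
Operating income = contribution − fixed costs = R$6,419,500.50 − R$3,620,200 = R$2,799,300.50.
Interest = R$372,960.00, so EBIT − I = R$2,426,340.50.
Degree of combined leverage = contribution ÷ (EBIT − I) = R$6,419,500.50 ÷ R$2,426,340.50 = 2.6458.
%ΔEPS = DCL × %ΔSales = 2.6458 × -12.6% = -33.3%.

-33.3%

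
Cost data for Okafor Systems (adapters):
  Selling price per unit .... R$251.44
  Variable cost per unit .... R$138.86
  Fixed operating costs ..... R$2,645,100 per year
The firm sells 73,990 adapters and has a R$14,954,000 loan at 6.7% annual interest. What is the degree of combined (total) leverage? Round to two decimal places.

At 73,990 units, contribution = 73,990 × R$112.58 = R$8,329,794.20.
EBIT = R$8,329,794.20 − R$2,645,100 = R$5,684,694.20. Interest = R$1,001,918.00, so EBIT − I = R$4,682,776.20.
DCL = contribution ÷ (EBIT − I) = R$8,329,794.20 ÷ R$4,682,776.20 = 1.7788.

1.78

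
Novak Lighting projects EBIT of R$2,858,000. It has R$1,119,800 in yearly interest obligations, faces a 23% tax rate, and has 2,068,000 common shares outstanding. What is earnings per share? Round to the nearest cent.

Interest = R$1,119,800.00, so EBT = R$2,858,000 − R$1,119,800.00 = R$1,738,200.00.
After tax at 23%: net income = R$1,738,200.00 × 0.77 = R$1,338,414.00.
Per share: R$1,338,414.00 / 2,068,000 shares = R$0.65.

R$0.65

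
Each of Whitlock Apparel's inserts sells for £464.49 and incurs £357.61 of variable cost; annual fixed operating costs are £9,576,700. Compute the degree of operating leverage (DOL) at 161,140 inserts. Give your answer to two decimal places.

Contribution at this volume is 161,140 × £106.88 = £17,222,643.20.
Subtracting fixed costs: EBIT = £17,222,643.20 − £9,576,700 = £7,645,943.20.
DOL = contribution ÷ EBIT = £17,222,643.20 ÷ £7,645,943.20 = 2.2525.

2.25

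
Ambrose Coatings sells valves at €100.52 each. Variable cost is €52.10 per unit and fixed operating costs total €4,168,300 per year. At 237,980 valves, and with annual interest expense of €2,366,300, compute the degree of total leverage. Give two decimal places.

At 237,980 units, contribution = 237,980 × €48.42 = €11,522,991.60.
Operating income = contribution − fixed costs = €11,522,991.60 − €4,168,300 = €7,354,691.60. Interest = €2,366,300.00, so EBIT − I = €4,988,391.60.
Degree of total leverage = total CM / (EBIT − interest) = €11,522,991.60 / €4,988,391.60 = 2.3100.

2.31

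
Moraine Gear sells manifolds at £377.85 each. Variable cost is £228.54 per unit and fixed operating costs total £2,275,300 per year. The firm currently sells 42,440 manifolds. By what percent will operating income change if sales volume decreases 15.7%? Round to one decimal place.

-24.5%

Total contribution margin = 42,440 × £149.31 = £6,336,716.40.
Subtracting fixed costs: EBIT = £6,336,716.40 − £2,275,300 = £4,061,416.40.
DOL = contribution ÷ EBIT = £6,336,716.40 ÷ £4,061,416.40 = 1.5602.
%ΔEBIT = DOL × %ΔSales = 1.5602 × -15.7% = -24.5%.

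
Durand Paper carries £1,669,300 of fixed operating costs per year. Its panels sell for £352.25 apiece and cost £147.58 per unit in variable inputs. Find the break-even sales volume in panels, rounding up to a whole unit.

Each unit contributes £352.25 − £147.58 = £204.67.
Break-even volume = fixed costs ÷ CM per unit = £1,669,300 ÷ £204.67 = 8,156.06, so 8,157 panels.

8,157 panels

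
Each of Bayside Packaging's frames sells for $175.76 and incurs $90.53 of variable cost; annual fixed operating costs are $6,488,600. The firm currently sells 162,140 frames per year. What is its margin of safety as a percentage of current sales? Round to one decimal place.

53.0%

Contribution margin per unit = $175.76 − $90.53 = $85.23. Break-even units = $6,488,600 ÷ $85.23 = 76,130.47; break-even revenue = 76,130.47 × $175.76 = $13,380,691.49.
Actual sales revenue = 162,140 × $175.76 = $28,497,726.40.
Margin of safety = ($28,497,726.40 − $13,380,691.49) ÷ $28,497,726.40 = 53.0%.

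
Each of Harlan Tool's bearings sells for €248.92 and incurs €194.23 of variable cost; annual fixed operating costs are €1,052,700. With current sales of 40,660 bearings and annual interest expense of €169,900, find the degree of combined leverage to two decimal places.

Total contribution margin = 40,660 × €54.69 = €2,223,695.40.
EBIT = €2,223,695.40 − €1,052,700 = €1,170,995.40. Interest = €169,900.00, so EBIT − I = €1,001,095.40.
DCL = contribution ÷ (EBIT − I) = €2,223,695.40 ÷ €1,001,095.40 = 2.2213.

2.22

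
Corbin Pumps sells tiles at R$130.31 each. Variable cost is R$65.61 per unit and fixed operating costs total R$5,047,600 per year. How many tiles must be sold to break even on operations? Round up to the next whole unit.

Contribution margin per unit = R$130.31 − R$65.61 = R$64.70.
Break-even Q = R$5,047,600 / R$64.70 = 78,015.46 → 78,016 tiles.

78,016 tiles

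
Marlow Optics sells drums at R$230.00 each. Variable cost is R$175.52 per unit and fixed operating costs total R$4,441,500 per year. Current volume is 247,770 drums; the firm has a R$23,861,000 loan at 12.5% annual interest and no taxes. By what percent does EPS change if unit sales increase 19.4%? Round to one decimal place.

Total contribution margin = 247,770 × R$54.48 = R$13,498,509.60.
Operating income = contribution − fixed costs = R$13,498,509.60 − R$4,441,500 = R$9,057,009.60.
After interest of R$2,982,625.00, pre-tax earnings = R$6,074,384.60.
DCL = total CM / (EBIT − I) = R$13,498,509.60 / R$6,074,384.60 = 2.2222.
EPS therefore changes by 2.2222 × (+19.4%) = +43.1%.

+43.1%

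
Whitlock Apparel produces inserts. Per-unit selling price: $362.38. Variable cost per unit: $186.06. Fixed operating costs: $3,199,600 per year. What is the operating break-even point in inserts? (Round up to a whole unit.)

Unit CM = price − variable cost = $362.38 − $186.06 = $176.32.
Break-even volume = fixed costs ÷ CM per unit = $3,199,600 ÷ $176.32 = 18,146.55, so 18,147 inserts.

18,147 inserts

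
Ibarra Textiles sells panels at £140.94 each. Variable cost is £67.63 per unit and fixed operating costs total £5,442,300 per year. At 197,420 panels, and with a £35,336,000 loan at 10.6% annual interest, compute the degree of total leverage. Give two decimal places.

At 197,420 units, contribution = 197,420 × £73.31 = £14,472,860.20.
Subtracting fixed costs: EBIT = £14,472,860.20 − £5,442,300 = £9,030,560.20. Interest = £3,745,616.00, so EBIT − I = £5,284,944.20.
DCL = contribution ÷ (EBIT − I) = £14,472,860.20 ÷ £5,284,944.20 = 2.7385.

2.74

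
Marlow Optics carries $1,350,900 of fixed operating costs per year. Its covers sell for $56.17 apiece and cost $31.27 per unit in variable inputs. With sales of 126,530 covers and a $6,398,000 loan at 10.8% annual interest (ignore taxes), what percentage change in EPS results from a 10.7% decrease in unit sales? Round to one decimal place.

At 126,530 units, contribution = 126,530 × $24.90 = $3,150,597.00.
Operating income = contribution − fixed costs = $3,150,597.00 − $1,350,900 = $1,799,697.00.
After interest of $690,984.00, pre-tax earnings = $1,108,713.00.
DCL = total CM / (EBIT − I) = $3,150,597.00 / $1,108,713.00 = 2.8417.
%ΔEPS = DCL × %ΔSales = 2.8417 × -10.7% = -30.4%.

-30.4%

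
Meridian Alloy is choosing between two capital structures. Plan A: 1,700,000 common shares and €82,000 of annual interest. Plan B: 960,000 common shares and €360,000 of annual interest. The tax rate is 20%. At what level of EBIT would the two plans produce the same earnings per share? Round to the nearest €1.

Set EPS_A = EPS_B: (EBIT − €82,000)(1 − 0.20) ÷ 1,700,000 = (EBIT − €360,000)(1 − 0.20) ÷ 960,000.
The (1 − t) factor cancels: (EBIT − 82,000) × 960,000 = (EBIT − 360,000) × 1,700,000.
Solving, EBIT = (360,000·1,700,000 − 82,000·960,000) / (1,700,000 − 960,000) = 533,280,000,000 / 740,000 = 720,648.65.

€720,649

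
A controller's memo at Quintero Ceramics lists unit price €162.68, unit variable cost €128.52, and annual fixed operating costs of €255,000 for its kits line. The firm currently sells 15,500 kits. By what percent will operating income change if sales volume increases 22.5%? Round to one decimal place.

Contribution at this volume is 15,500 × €34.16 = €529,480.00.
EBIT = €529,480.00 − €255,000 = €274,480.00.
DOL = contribution ÷ EBIT = €529,480.00 ÷ €274,480.00 = 1.9290.
So EBIT moves 1.9290 × (+22.5%) = +43.4%.

+43.4%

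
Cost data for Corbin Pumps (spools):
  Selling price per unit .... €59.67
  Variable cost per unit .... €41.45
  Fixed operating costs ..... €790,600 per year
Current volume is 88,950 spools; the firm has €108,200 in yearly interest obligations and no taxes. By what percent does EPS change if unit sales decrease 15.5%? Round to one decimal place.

Total contribution margin = 88,950 × €18.22 = €1,620,669.00.
Subtracting fixed costs: EBIT = €1,620,669.00 − €790,600 = €830,069.00.
After interest of €108,200.00, pre-tax earnings = €721,869.00.
DCL = total CM / (EBIT − I) = €1,620,669.00 / €721,869.00 = 2.2451.
%ΔEPS = DCL × %ΔSales = 2.2451 × -15.5% = -34.8%.

-34.8%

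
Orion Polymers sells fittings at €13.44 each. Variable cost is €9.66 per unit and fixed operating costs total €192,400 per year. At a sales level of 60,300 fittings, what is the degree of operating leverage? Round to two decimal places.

Contribution at this volume is 60,300 × €3.78 = €227,934.00.
EBIT = €227,934.00 − €192,400 = €35,534.00.
Degree of operating leverage = €227,934.00 / €35,534.00 = 6.4145.

6.41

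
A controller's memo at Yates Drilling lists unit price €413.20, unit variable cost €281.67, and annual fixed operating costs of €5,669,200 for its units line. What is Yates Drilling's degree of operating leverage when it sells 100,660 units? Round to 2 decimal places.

1.75

Total contribution margin = 100,660 × €131.53 = €13,239,809.80.
Operating income = contribution − fixed costs = €13,239,809.80 − €5,669,200 = €7,570,609.80.
So DOL = total CM / EBIT = €13,239,809.80 / €7,570,609.80 = 1.7488.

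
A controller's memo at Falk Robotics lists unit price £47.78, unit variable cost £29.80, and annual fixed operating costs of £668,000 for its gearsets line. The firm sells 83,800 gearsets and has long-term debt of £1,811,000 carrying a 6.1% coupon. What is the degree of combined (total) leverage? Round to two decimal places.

Total contribution margin = 83,800 × £17.98 = £1,506,724.00.
Subtracting fixed costs: EBIT = £1,506,724.00 − £668,000 = £838,724.00. Interest = £110,471.00.
DOL = £1,506,724.00 ÷ £838,724.00 = 1.7964; DFL = £838,724.00 ÷ £728,253.00 = 1.1517.
Combined leverage = 1.7964 × 1.1517 = 2.0689.

2.07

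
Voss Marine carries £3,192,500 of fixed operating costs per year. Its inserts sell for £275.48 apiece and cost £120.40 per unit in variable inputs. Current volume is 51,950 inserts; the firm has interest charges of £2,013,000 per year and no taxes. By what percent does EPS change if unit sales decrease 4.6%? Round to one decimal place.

Contribution at this volume is 51,950 × £155.08 = £8,056,406.00.
Subtracting fixed costs: EBIT = £8,056,406.00 − £3,192,500 = £4,863,906.00.
Interest = £2,013,000.00, so EBIT − I = £2,850,906.00.
Degree of combined leverage = contribution ÷ (EBIT − I) = £8,056,406.00 ÷ £2,850,906.00 = 2.8259.
EPS therefore changes by 2.8259 × (-4.6%) = -13.0%.

-13.0%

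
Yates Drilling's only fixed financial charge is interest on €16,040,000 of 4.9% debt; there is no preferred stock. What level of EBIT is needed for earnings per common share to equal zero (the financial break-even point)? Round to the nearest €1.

€785,960

Annual interest = 4.9% × €16,040,000 = €785,960.00.
Without preferred stock the financial break-even is simply EBIT = interest = €785,960.00.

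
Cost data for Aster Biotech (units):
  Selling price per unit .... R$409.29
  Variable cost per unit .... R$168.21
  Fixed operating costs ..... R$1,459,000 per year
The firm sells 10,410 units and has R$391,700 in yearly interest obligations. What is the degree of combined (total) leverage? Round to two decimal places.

Total contribution margin = 10,410 × R$241.08 = R$2,509,642.80.
Operating income = contribution − fixed costs = R$2,509,642.80 − R$1,459,000 = R$1,050,642.80. Interest = R$391,700.00.
DOL = R$2,509,642.80 ÷ R$1,050,642.80 = 2.3887; DFL = R$1,050,642.80 ÷ R$658,942.80 = 1.5944.
Combined leverage = 2.3887 × 1.5944 = 3.8085.

3.81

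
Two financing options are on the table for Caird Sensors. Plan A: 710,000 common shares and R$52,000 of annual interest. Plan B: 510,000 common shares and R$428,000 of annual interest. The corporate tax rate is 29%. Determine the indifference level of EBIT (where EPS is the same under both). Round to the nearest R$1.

R$1,386,800

Set EPS_A = EPS_B: (EBIT − R$52,000)(1 − 0.29) ÷ 710,000 = (EBIT − R$428,000)(1 − 0.29) ÷ 510,000.
Cancelling (1 − t) and cross-multiplying: 510,000·(EBIT − 52,000) = 710,000·(EBIT − 428,000).
EBIT × (710,000 − 510,000) = 428,000 × 710,000 − 52,000 × 510,000 = 277,360,000,000, so EBIT = 277,360,000,000 ÷ 200,000 = 1,386,800.00.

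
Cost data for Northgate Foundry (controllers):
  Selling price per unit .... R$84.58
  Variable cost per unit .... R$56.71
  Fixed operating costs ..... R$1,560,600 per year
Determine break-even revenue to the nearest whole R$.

CM per unit = R$84.58 − R$56.71 = R$27.87; CM ratio = R$27.87 / R$84.58 = 0.3295.
Break-even sales = FC ÷ CM ratio = R$1,560,600 × R$84.58 / R$27.87 = R$4,736,116.

R$4,736,116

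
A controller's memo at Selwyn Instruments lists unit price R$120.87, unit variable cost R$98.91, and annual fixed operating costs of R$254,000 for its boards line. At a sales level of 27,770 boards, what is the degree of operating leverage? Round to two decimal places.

1.71

At 27,770 units, contribution = 27,770 × R$21.96 = R$609,829.20.
EBIT = R$609,829.20 − R$254,000 = R$355,829.20.
Degree of operating leverage = R$609,829.20 / R$355,829.20 = 1.7138.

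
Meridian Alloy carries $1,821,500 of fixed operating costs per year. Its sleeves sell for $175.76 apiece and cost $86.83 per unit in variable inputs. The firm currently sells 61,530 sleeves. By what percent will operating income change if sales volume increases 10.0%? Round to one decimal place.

Total contribution margin = 61,530 × $88.93 = $5,471,862.90.
Subtracting fixed costs: EBIT = $5,471,862.90 − $1,821,500 = $3,650,362.90.
DOL = contribution ÷ EBIT = $5,471,862.90 ÷ $3,650,362.90 = 1.4990.
Operating income changes by 1.4990 × +10.0% = +15.0%.

+15.0%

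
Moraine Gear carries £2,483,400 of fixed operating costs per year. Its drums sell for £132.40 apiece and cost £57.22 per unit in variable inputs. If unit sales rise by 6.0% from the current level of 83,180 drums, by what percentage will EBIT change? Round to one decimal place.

At 83,180 units, contribution = 83,180 × £75.18 = £6,253,472.40.
EBIT = £6,253,472.40 − £2,483,400 = £3,770,072.40.
Degree of operating leverage = £6,253,472.40 / £3,770,072.40 = 1.6587.
%ΔEBIT = DOL × %ΔSales = 1.6587 × +6.0% = +10.0%.

+10.0%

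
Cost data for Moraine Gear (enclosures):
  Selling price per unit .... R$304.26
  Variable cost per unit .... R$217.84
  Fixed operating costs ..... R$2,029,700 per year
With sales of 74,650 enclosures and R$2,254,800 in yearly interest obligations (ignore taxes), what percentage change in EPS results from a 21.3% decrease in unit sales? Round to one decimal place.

At 74,650 units, contribution = 74,650 × R$86.42 = R$6,451,253.00.
Operating income = contribution − fixed costs = R$6,451,253.00 − R$2,029,700 = R$4,421,553.00.
Interest = R$2,254,800.00, so EBIT − I = R$2,166,753.00.
Degree of combined leverage = contribution ÷ (EBIT − I) = R$6,451,253.00 ÷ R$2,166,753.00 = 2.9774.
%ΔEPS = DCL × %ΔSales = 2.9774 × -21.3% = -63.4%.

-63.4%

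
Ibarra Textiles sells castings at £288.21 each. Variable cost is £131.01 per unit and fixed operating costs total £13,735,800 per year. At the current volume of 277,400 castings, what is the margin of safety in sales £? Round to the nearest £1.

£54,766,280

Contribution margin per unit = £288.21 − £131.01 = £157.20. Break-even units = £13,735,800 ÷ £157.20 = 87,377.86; break-even revenue = 87,377.86 × £288.21 = £25,183,173.78.
Actual sales revenue = 277,400 × £288.21 = £79,949,454.00.
Margin of safety = £79,949,454.00 − £25,183,173.78 = £54,766,280.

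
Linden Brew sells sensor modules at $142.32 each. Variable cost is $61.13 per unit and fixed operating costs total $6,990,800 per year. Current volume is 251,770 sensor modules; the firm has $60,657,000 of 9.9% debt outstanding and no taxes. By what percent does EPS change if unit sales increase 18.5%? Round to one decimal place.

+50.8%

Contribution at this volume is 251,770 × $81.19 = $20,441,206.30.
Subtracting fixed costs: EBIT = $20,441,206.30 − $6,990,800 = $13,450,406.30.
After interest of $6,005,043.00, pre-tax earnings = $7,445,363.30.
DCL = total CM / (EBIT − I) = $20,441,206.30 / $7,445,363.30 = 2.7455.
%ΔEPS = DCL × %ΔSales = 2.7455 × +18.5% = +50.8%.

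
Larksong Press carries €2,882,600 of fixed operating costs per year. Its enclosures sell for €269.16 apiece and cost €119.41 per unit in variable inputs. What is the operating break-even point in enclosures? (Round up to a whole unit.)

Each unit contributes €269.16 − €119.41 = €149.75.
Units to break even: €2,882,600 ÷ €149.75 = 19,249.42, rounded up to 19,250.

19,250 enclosures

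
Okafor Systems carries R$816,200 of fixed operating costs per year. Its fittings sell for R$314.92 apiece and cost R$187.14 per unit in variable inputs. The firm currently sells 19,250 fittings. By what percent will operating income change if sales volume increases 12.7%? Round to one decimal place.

Contribution at this volume is 19,250 × R$127.78 = R$2,459,765.00.
EBIT = R$2,459,765.00 − R$816,200 = R$1,643,565.00.
Degree of operating leverage = R$2,459,765.00 / R$1,643,565.00 = 1.4966.
Operating income changes by 1.4966 × +12.7% = +19.0%.

+19.0%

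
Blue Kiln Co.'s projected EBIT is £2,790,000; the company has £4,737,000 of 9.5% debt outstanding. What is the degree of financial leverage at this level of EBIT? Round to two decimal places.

Interest = £450,015.00.
DFL = EBIT ÷ (EBIT − I) = £2,790,000 ÷ (£2,790,000 − £450,015.00) = £2,790,000 ÷ £2,339,985.00 = 1.1923.

1.19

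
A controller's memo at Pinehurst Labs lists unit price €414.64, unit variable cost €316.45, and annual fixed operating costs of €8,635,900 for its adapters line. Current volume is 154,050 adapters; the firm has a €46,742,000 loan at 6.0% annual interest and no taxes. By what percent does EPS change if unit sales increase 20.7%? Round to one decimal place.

Contribution at this volume is 154,050 × €98.19 = €15,126,169.50.
Operating income = contribution − fixed costs = €15,126,169.50 − €8,635,900 = €6,490,269.50.
After interest of €2,804,520.00, pre-tax earnings = €3,685,749.50.
DCL = total CM / (EBIT − I) = €15,126,169.50 / €3,685,749.50 = 4.1040.
EPS therefore changes by 4.1040 × (+20.7%) = +85.0%.

+85.0%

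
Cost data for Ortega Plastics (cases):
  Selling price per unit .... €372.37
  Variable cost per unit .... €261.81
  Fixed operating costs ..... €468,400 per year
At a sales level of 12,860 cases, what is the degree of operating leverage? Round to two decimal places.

1.49

At 12,860 units, contribution = 12,860 × €110.56 = €1,421,801.60.
EBIT = €1,421,801.60 − €468,400 = €953,401.60.
So DOL = total CM / EBIT = €1,421,801.60 / €953,401.60 = 1.4913.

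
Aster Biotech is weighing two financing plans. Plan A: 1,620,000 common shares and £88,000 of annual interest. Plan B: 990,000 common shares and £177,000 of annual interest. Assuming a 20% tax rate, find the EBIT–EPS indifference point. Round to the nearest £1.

Set EPS_A = EPS_B: (EBIT − £88,000)(1 − 0.20) ÷ 1,620,000 = (EBIT − £177,000)(1 − 0.20) ÷ 990,000.
Cancelling (1 − t) and cross-multiplying: 990,000·(EBIT − 88,000) = 1,620,000·(EBIT − 177,000).
EBIT × (1,620,000 − 990,000) = 177,000 × 1,620,000 − 88,000 × 990,000 = 199,620,000,000, so EBIT = 199,620,000,000 ÷ 630,000 = 316,857.14.

£316,857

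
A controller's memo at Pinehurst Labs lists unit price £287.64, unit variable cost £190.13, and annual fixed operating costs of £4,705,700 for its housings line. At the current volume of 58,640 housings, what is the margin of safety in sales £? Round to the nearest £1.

Each unit contributes £287.64 − £190.13 = £97.51. Break-even units = £4,705,700 ÷ £97.51 = 48,258.64; break-even revenue = 48,258.64 × £287.64 = £13,881,115.25.
Actual sales revenue = 58,640 × £287.64 = £16,867,209.60.
Margin of safety = £16,867,209.60 − £13,881,115.25 = £2,986,094.

£2,986,094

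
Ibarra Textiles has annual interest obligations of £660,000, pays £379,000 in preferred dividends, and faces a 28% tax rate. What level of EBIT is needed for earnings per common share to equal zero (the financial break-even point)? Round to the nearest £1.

£1,186,389

Grossing the preferred dividend up to pre-tax terms: £379,000 / (1 − 0.28) = £526,388.89.
Financial break-even EBIT = interest + D_p ÷ (1 − t) = £660,000 + £526,388.89 = £1,186,388.89.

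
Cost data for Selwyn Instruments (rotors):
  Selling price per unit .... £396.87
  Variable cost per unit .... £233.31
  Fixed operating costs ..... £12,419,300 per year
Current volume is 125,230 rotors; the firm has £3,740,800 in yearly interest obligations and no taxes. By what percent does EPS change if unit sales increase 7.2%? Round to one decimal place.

Total contribution margin = 125,230 × £163.56 = £20,482,618.80.
Subtracting fixed costs: EBIT = £20,482,618.80 − £12,419,300 = £8,063,318.80.
Interest = £3,740,800.00, so EBIT − I = £4,322,518.80.
DCL = total CM / (EBIT − I) = £20,482,618.80 / £4,322,518.80 = 4.7386.
EPS therefore changes by 4.7386 × (+7.2%) = +34.1%.

+34.1%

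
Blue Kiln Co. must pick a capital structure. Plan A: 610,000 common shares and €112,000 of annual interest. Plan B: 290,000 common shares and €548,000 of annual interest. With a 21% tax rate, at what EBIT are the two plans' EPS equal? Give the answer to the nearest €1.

€943,125

Set EPS_A = EPS_B: (EBIT − €112,000)(1 − 0.21) ÷ 610,000 = (EBIT − €548,000)(1 − 0.21) ÷ 290,000.
Cancelling (1 − t) and cross-multiplying: 290,000·(EBIT − 112,000) = 610,000·(EBIT − 548,000).
Solving, EBIT = (548,000·610,000 − 112,000·290,000) / (610,000 − 290,000) = 301,800,000,000 / 320,000 = 943,125.00.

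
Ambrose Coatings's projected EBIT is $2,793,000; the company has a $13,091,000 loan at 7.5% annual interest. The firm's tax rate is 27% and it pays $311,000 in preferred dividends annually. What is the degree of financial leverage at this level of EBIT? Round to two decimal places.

Annual interest charges come to $981,825.00.
Pre-tax preferred-dividend burden = $311,000 ÷ (1 − 0.27) = $426,027.40.
DFL = EBIT ÷ [EBIT − I − D_p/(1−t)] = $2,793,000 ÷ [$2,793,000 − $981,825.00 − $426,027.40] = $2,793,000 ÷ $1,385,147.60 = 2.0164.

2.02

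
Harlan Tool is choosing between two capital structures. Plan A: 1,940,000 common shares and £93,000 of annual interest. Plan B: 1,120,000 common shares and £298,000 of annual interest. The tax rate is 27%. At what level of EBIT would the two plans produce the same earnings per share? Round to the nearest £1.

Set EPS_A = EPS_B: (EBIT − £93,000)(1 − 0.27) ÷ 1,940,000 = (EBIT − £298,000)(1 − 0.27) ÷ 1,120,000.
Cancelling (1 − t) and cross-multiplying: 1,120,000·(EBIT − 93,000) = 1,940,000·(EBIT − 298,000).
Solving, EBIT = (298,000·1,940,000 − 93,000·1,120,000) / (1,940,000 − 1,120,000) = 473,960,000,000 / 820,000 = 578,000.00.

£578,000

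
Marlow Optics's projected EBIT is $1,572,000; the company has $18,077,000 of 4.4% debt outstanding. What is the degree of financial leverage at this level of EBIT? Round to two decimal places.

Interest = $795,388.00.
Degree of financial leverage = EBIT / (EBIT − interest) = $1,572,000 / $776,612.00 = 2.0242.

2.02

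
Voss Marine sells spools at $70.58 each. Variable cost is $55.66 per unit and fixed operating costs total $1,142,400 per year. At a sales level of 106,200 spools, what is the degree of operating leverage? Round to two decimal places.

3.58

At 106,200 units, contribution = 106,200 × $14.92 = $1,584,504.00.
EBIT = $1,584,504.00 − $1,142,400 = $442,104.00.
Degree of operating leverage = $1,584,504.00 / $442,104.00 = 3.5840.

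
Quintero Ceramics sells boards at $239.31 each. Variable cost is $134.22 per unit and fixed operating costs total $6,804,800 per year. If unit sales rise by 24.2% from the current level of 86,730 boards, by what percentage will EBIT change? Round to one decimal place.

+95.5%

Total contribution margin = 86,730 × $105.09 = $9,114,455.70.
Subtracting fixed costs: EBIT = $9,114,455.70 − $6,804,800 = $2,309,655.70.
Degree of operating leverage = $9,114,455.70 / $2,309,655.70 = 3.9462.
So EBIT moves 3.9462 × (+24.2%) = +95.5%.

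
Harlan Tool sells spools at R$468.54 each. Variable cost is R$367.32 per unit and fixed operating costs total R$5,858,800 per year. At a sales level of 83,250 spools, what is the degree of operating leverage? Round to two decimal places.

3.28

Total contribution margin = 83,250 × R$101.22 = R$8,426,565.00.
Operating income = contribution − fixed costs = R$8,426,565.00 − R$5,858,800 = R$2,567,765.00.
So DOL = total CM / EBIT = R$8,426,565.00 / R$2,567,765.00 = 3.2817.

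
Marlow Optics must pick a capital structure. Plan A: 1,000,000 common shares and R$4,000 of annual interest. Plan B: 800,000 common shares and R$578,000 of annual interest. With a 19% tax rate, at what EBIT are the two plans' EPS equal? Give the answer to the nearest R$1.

At indifference, (EBIT − 4,000)(1 − t)/1,000,000 = (EBIT − 578,000)(1 − t)/800,000.
Cancelling (1 − t) and cross-multiplying: 800,000·(EBIT − 4,000) = 1,000,000·(EBIT − 578,000).
Solving, EBIT = (578,000·1,000,000 − 4,000·800,000) / (1,000,000 − 800,000) = 574,800,000,000 / 200,000 = 2,874,000.00.

R$2,874,000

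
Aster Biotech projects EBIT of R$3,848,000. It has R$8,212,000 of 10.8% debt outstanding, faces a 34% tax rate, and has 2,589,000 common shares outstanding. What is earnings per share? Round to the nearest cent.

R$0.75

Pre-tax income = R$3,848,000 − R$886,896.00 = R$2,961,104.00.
Net income = R$2,961,104.00 × (1 − 0.34) = R$1,954,328.64.
Per share: R$1,954,328.64 / 2,589,000 shares = R$0.75.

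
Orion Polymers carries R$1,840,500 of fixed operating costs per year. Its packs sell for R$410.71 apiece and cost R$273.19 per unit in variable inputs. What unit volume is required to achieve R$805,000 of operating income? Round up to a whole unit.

19,238 packs

Unit CM = price − variable cost = R$410.71 − R$273.19 = R$137.52.
Need Q such that Q × R$137.52 − R$1,840,500 = R$805,000, i.e. Q = R$2,645,500 / R$137.52 = 19,237.20 → 19,238.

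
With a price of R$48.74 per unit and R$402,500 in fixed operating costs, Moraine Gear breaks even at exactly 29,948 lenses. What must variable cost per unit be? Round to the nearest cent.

R$35.30

Contribution per unit must be FC / Q = R$402,500 / 29,948 = R$13.4400.
Hence VC = price − CM = R$48.74 − R$13.4400 = R$35.30.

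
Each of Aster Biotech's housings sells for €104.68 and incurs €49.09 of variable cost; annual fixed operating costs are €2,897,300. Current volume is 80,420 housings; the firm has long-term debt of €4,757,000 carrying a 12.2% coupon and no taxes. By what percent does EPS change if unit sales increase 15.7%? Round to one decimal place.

+70.7%

Contribution at this volume is 80,420 × €55.59 = €4,470,547.80.
Subtracting fixed costs: EBIT = €4,470,547.80 − €2,897,300 = €1,573,247.80.
Interest = €580,354.00, so EBIT − I = €992,893.80.
Degree of combined leverage = contribution ÷ (EBIT − I) = €4,470,547.80 ÷ €992,893.80 = 4.5025.
%ΔEPS = DCL × %ΔSales = 4.5025 × +15.7% = +70.7%.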